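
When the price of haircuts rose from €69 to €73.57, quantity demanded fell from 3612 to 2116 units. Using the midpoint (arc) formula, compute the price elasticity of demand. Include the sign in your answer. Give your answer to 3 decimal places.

-8.148

ΔQ = 2116 − 3612 = -1496; ΔP = 73.57 − 69 = 4.57.
Midpoints: P̄ = 71.28, Q̄ = 2864.0.
ε = (ΔQ/ΔP)(P̄/Q̄) = (-1496/4.57)(71.28/2864.0).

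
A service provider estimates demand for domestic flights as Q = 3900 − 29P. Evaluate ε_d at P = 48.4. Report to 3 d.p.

At P = 48.4, Q = 2496.400.
dQ/dP = −29.
ε = (dQ/dP)(P/Q) = (-29)(48.4/2496.400).
|ε| < 1, so demand is inelastic at this price.

-0.562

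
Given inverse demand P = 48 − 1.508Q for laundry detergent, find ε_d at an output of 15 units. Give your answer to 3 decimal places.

At Q = 15, P = 48 − 1.508(15) = 25.38.
dP/dQ = −1.508, so dQ/dP = 1/(−1.508) = -0.663.
ε = (dQ/dP)(P/Q) = (-0.663)(25.38/15).

-1.122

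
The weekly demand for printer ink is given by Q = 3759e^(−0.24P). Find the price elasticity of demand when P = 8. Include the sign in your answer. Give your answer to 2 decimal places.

-1.92

At P = 8, Q = 551.096.
dQ/dP = −0.24·3759e^(−0.24P) = −0.24Q = -132.263.
ε = (dQ/dP)(P/Q) = (-132.263)(8/551.096).
|ε| > 1, so demand is elastic at this price.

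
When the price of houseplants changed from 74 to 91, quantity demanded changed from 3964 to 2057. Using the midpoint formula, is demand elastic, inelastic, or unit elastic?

elastic

Arc ε ≈ -3.074.
|ε| = 3.07 > 1.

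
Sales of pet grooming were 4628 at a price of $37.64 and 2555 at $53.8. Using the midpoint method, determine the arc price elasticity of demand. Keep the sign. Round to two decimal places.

-1.63

ΔQ = 2555 − 4628 = -2073; ΔP = 53.8 − 37.64 = 16.16.
Midpoints: P̄ = 45.72, Q̄ = 3591.5.
ε = (ΔQ/ΔP)(P̄/Q̄) = (-2073/16.16)(45.72/3591.5).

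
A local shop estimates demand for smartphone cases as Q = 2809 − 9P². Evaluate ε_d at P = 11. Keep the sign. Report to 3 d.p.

-1.266

At P = 11, Q = 1720.
dQ/dP = −18P = -198.
ε = (dQ/dP)(P/Q) = (-198)(11/1720).
|ε| > 1, so demand is elastic at this price.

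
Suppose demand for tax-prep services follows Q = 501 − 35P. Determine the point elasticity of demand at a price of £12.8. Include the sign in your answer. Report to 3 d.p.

-8.453

At P = 12.8, Q = 53.
dQ/dP = −35.
ε = (dQ/dP)(P/Q) = (-35)(12.8/53).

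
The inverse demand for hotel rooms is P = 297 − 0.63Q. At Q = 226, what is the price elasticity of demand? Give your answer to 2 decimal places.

At Q = 226, P = 297 − 0.63(226) = 154.62.
dP/dQ = −0.63, so dQ/dP = 1/(−0.63) = -1.587.
ε = (dQ/dP)(P/Q) = (-1.587)(154.62/226).

-1.09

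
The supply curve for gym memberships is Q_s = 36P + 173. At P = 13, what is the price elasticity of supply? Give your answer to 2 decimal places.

0.73

At P = 13, Q_s = 641.
dQ_s/dP = 36.
ε_s = (dQ_s/dP)(P/Q_s) = (36)(13/641).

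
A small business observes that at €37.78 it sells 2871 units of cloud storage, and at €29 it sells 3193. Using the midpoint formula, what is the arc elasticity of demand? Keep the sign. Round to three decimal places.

-0.404

ΔQ = 3193 − 2871 = 322; ΔP = 29 − 37.78 = -8.78.
Midpoints: P̄ = 33.39, Q̄ = 3032.0.
ε = (ΔQ/ΔP)(P̄/Q̄) = (322/-8.78)(33.39/3032.0).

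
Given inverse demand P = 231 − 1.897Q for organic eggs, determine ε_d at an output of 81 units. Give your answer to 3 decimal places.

-0.503

At Q = 81, P = 231 − 1.897(81) = 77.34.
dP/dQ = −1.897, so dQ/dP = 1/(−1.897) = -0.527.
ε = (dQ/dP)(P/Q) = (-0.527)(77.34/81).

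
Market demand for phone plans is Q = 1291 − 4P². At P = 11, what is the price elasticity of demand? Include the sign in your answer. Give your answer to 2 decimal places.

-1.20

At P = 11, Q = 807.
dQ/dP = −8P = -88.
ε = (dQ/dP)(P/Q) = (-88)(11/807).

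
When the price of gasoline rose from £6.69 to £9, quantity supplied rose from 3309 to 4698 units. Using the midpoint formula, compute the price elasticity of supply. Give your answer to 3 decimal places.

1.178

ΔQ = 4698 − 3309 = 1389; ΔP = 9 − 6.69 = 2.31.
Midpoints: P̄ = 7.85, Q̄ = 4003.5.
ε_s = (ΔQ/ΔP)(P̄/Q̄) = (1389/2.31)(7.85/4003.5).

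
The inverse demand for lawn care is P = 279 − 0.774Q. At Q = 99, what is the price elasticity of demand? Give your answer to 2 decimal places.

At Q = 99, P = 279 − 0.774(99) = 202.37.
dP/dQ = −0.774, so dQ/dP = 1/(−0.774) = -1.292.
ε = (dQ/dP)(P/Q) = (-1.292)(202.37/99).

-2.64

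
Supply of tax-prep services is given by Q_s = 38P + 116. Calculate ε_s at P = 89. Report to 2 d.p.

At P = 89, Q_s = 3498.
dQ_s/dP = 38.
ε_s = (dQ_s/dP)(P/Q_s) = (38)(89/3498).

0.97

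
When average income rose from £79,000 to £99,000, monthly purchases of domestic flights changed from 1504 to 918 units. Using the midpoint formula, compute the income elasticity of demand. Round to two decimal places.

ΔQ = -586, ΔI = 20000. Midpoints: Ī = 89,000, Q̄ = 1211.0.
ε_I = (ΔQ/ΔI)(Ī/Q̄) = (-586/20000)(89000/1211.0).
ε_I < 0, so the good is inferior.

-2.15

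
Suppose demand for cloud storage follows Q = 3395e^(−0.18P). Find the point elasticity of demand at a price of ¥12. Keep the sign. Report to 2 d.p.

-2.16

At P = 12, Q = 391.529.
dQ/dP = −0.18·3395e^(−0.18P) = −0.18Q = -70.475.
ε = (dQ/dP)(P/Q) = (-70.475)(12/391.529).
|ε| > 1, so demand is elastic at this price.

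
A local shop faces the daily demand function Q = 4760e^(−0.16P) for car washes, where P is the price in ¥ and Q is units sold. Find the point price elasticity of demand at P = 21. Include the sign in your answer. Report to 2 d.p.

At P = 21, Q = 165.340.
dQ/dP = −0.16·4760e^(−0.16P) = −0.16Q = -26.454.
ε = (dQ/dP)(P/Q) = (-26.454)(21/165.340).
|ε| > 1, so demand is elastic at this price.

-3.36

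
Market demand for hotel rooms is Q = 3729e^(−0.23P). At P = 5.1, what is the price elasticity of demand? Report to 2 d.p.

At P = 5.1, Q = 1153.891.
dQ/dP = −0.23·3729e^(−0.23P) = −0.23Q = -265.395.
ε = (dQ/dP)(P/Q) = (-265.395)(5.1/1153.891).
|ε| > 1, so demand is elastic at this price.

-1.17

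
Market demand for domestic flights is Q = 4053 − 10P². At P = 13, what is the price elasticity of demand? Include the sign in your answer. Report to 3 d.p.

-1.430

At P = 13, Q = 2363.
dQ/dP = −20P = -260.
ε = (dQ/dP)(P/Q) = (-260)(13/2363).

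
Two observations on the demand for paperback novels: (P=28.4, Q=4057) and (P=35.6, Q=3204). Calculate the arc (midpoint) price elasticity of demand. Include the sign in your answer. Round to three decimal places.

-1.044

ΔQ = 3204 − 4057 = -853; ΔP = 35.6 − 28.4 = 7.2.
Midpoints: P̄ = 32.00, Q̄ = 3630.5.
ε = (ΔQ/ΔP)(P̄/Q̄) = (-853/7.2)(32.00/3630.5).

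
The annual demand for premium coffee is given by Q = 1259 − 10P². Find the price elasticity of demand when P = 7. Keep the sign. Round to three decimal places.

-1.274

At P = 7, Q = 769.
dQ/dP = −20P = -140.
ε = (dQ/dP)(P/Q) = (-140)(7/769).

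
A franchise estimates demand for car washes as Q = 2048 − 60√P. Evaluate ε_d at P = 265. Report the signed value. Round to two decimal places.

At P = 265, Q = 1071.271.
dQ/dP = −60/(2√P) = -1.843.
ε = (dQ/dP)(P/Q) = (-1.843)(265/1071.271).

-0.46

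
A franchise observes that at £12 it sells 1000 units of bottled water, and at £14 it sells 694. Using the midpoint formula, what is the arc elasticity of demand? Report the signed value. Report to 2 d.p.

ΔQ = 694 − 1000 = -306; ΔP = 14 − 12 = 2.
Midpoints: P̄ = 13.00, Q̄ = 847.0.
ε = (ΔQ/ΔP)(P̄/Q̄) = (-306/2)(13.00/847.0).

-2.35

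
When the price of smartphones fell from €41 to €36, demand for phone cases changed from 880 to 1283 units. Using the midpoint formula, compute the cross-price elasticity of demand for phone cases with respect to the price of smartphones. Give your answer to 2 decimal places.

-2.87

ΔQ_x = 1283 − 880 = 403; ΔP_y = 36 − 41 = -5.
Midpoints: P̄_y = 38.50, Q̄_x = 1081.5.
ε_xy = (ΔQ_x/ΔP_y)(P̄_y/Q̄_x) = (403/-5)(38.50/1081.5).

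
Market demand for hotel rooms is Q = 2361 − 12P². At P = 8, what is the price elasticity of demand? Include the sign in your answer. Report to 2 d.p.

At P = 8, Q = 1593.
dQ/dP = −24P = -192.
ε = (dQ/dP)(P/Q) = (-192)(8/1593).

-0.96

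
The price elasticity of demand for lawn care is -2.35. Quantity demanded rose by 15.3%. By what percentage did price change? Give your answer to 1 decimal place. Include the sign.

-6.5%

%ΔP ≈ %ΔQ / ε = (15.3%)/(-2.35) = -6.51%.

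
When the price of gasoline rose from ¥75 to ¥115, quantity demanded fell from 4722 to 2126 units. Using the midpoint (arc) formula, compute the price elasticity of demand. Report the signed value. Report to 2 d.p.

ΔQ = 2126 − 4722 = -2596; ΔP = 115 − 75 = 40.
Midpoints: P̄ = 95.00, Q̄ = 3424.0.
ε = (ΔQ/ΔP)(P̄/Q̄) = (-2596/40)(95.00/3424.0).

-1.80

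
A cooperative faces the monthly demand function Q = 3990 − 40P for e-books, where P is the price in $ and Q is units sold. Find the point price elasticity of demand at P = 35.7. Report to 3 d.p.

At P = 35.7, Q = 2562.
dQ/dP = −40.
ε = (dQ/dP)(P/Q) = (-40)(35.7/2562).
|ε| < 1, so demand is inelastic at this price.

-0.557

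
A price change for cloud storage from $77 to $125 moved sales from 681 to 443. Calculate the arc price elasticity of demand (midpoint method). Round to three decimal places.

ΔQ = 443 − 681 = -238; ΔP = 125 − 77 = 48.
Midpoints: P̄ = 101.00, Q̄ = 562.0.
ε = (ΔQ/ΔP)(P̄/Q̄) = (-238/48)(101.00/562.0).

-0.891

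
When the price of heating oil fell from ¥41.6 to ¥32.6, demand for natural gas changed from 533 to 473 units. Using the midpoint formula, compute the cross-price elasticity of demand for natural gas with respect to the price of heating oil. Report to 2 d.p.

ΔQ_x = 473 − 533 = -60; ΔP_y = 32.6 − 41.6 = -9.
Midpoints: P̄_y = 37.10, Q̄_x = 503.0.
ε_xy = (ΔQ_x/ΔP_y)(P̄_y/Q̄_x) = (-60/-9)(37.10/503.0).
ε_xy > 0, so the goods are substitutes.

0.49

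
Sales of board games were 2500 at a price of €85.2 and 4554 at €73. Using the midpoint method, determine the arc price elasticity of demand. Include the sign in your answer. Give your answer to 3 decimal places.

-3.776

ΔQ = 4554 − 2500 = 2054; ΔP = 73 − 85.2 = -12.2.
Midpoints: P̄ = 79.10, Q̄ = 3527.0.
ε = (ΔQ/ΔP)(P̄/Q̄) = (2054/-12.2)(79.10/3527.0).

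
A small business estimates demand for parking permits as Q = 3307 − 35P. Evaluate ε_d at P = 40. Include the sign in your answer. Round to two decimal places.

-0.73

At P = 40, Q = 1907.
dQ/dP = −35.
ε = (dQ/dP)(P/Q) = (-35)(40/1907).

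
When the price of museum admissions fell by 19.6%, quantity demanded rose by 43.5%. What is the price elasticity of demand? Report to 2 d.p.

ε = %ΔQ / %ΔP = (43.5)/(-19.6) = -2.219.

-2.22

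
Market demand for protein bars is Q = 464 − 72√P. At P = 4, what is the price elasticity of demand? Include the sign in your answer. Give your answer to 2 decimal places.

-0.23

At P = 4, Q = 320.
dQ/dP = −72/(2√P) = -18.
ε = (dQ/dP)(P/Q) = (-18)(4/320).
|ε| < 1, so demand is inelastic at this price.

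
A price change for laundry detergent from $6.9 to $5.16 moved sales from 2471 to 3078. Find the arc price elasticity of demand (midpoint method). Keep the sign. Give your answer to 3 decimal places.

ΔQ = 3078 − 2471 = 607; ΔP = 5.16 − 6.9 = -1.74.
Midpoints: P̄ = 6.03, Q̄ = 2774.5.
ε = (ΔQ/ΔP)(P̄/Q̄) = (607/-1.74)(6.03/2774.5).

-0.758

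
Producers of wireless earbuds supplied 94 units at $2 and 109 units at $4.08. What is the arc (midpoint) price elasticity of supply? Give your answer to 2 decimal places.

ΔQ = 109 − 94 = 15; ΔP = 4.08 − 2 = 2.08.
Midpoints: P̄ = 3.04, Q̄ = 101.5.
ε_s = (ΔQ/ΔP)(P̄/Q̄) = (15/2.08)(3.04/101.5).

0.22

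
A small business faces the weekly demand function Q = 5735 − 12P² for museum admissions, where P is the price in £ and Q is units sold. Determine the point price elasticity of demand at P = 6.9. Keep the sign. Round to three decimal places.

-0.221

At P = 6.9, Q = 5163.680.
dQ/dP = −24P = -165.600.
ε = (dQ/dP)(P/Q) = (-165.600)(6.9/5163.680).
|ε| < 1, so demand is inelastic at this price.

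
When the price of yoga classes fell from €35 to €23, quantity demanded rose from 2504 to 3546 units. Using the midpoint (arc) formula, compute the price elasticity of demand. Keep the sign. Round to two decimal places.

ΔQ = 3546 − 2504 = 1042; ΔP = 23 − 35 = -12.
Midpoints: P̄ = 29.00, Q̄ = 3025.0.
ε = (ΔQ/ΔP)(P̄/Q̄) = (1042/-12)(29.00/3025.0).

-0.83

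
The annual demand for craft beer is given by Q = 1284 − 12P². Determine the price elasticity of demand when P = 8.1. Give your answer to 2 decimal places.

At P = 8.1, Q = 496.680.
dQ/dP = −24P = -194.400.
ε = (dQ/dP)(P/Q) = (-194.400)(8.1/496.680).

-3.17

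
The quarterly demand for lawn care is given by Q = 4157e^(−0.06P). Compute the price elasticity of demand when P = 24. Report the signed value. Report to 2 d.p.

-1.44

At P = 24, Q = 984.909.
dQ/dP = −0.06·4157e^(−0.06P) = −0.06Q = -59.095.
ε = (dQ/dP)(P/Q) = (-59.095)(24/984.909).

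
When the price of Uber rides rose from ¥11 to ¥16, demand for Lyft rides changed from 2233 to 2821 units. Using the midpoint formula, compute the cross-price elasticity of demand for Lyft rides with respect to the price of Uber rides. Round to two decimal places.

0.63

ΔQ_x = 2821 − 2233 = 588; ΔP_y = 16 − 11 = 5.
Midpoints: P̄_y = 13.50, Q̄_x = 2527.0.
ε_xy = (ΔQ_x/ΔP_y)(P̄_y/Q̄_x) = (588/5)(13.50/2527.0).
ε_xy > 0, so the goods are substitutes.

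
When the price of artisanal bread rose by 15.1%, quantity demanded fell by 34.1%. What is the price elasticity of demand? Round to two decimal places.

-2.26

ε = %ΔQ / %ΔP = (-34.1)/(15.1) = -2.258.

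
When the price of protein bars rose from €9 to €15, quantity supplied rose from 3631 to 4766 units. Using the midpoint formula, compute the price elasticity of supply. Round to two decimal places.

0.54

ΔQ = 4766 − 3631 = 1135; ΔP = 15 − 9 = 6.
Midpoints: P̄ = 12.00, Q̄ = 4198.5.
ε_s = (ΔQ/ΔP)(P̄/Q̄) = (1135/6)(12.00/4198.5).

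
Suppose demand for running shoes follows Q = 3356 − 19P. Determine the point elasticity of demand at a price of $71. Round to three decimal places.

-0.672

At P = 71, Q = 2007.
dQ/dP = −19.
ε = (dQ/dP)(P/Q) = (-19)(71/2007).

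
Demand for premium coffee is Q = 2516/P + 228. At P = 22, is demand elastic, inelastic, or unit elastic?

Q = 342.364, dQ/dP = -5.198.
ε = (dQ/dP)(P/Q) ≈ -0.334.
|ε| = 0.33 < 1.

inelastic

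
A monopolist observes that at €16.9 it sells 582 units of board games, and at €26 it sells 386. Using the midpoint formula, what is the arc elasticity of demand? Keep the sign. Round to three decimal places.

-0.955

ΔQ = 386 − 582 = -196; ΔP = 26 − 16.9 = 9.1.
Midpoints: P̄ = 21.45, Q̄ = 484.0.
ε = (ΔQ/ΔP)(P̄/Q̄) = (-196/9.1)(21.45/484.0).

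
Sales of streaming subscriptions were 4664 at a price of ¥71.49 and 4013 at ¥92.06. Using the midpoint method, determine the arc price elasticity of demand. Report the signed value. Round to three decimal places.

ΔQ = 4013 − 4664 = -651; ΔP = 92.06 − 71.49 = 20.57.
Midpoints: P̄ = 81.78, Q̄ = 4338.5.
ε = (ΔQ/ΔP)(P̄/Q̄) = (-651/20.57)(81.78/4338.5).

-0.597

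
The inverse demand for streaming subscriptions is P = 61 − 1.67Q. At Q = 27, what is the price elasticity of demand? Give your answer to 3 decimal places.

At Q = 27, P = 61 − 1.67(27) = 15.91.
dP/dQ = −1.67, so dQ/dP = 1/(−1.67) = -0.599.
ε = (dQ/dP)(P/Q) = (-0.599)(15.91/27).

-0.353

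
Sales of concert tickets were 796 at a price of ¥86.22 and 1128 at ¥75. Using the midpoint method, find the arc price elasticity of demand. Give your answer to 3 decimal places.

ΔQ = 1128 − 796 = 332; ΔP = 75 − 86.22 = -11.22.
Midpoints: P̄ = 80.61, Q̄ = 962.0.
ε = (ΔQ/ΔP)(P̄/Q̄) = (332/-11.22)(80.61/962.0).

-2.479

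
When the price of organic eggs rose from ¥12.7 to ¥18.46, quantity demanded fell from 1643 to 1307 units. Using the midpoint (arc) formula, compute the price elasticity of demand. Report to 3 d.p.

ΔQ = 1307 − 1643 = -336; ΔP = 18.46 − 12.7 = 5.76.
Midpoints: P̄ = 15.58, Q̄ = 1475.0.
ε = (ΔQ/ΔP)(P̄/Q̄) = (-336/5.76)(15.58/1475.0).

-0.616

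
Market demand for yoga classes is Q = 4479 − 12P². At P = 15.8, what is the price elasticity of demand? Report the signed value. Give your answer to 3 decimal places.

At P = 15.8, Q = 1483.320.
dQ/dP = −24P = -379.200.
ε = (dQ/dP)(P/Q) = (-379.200)(15.8/1483.320).

-4.039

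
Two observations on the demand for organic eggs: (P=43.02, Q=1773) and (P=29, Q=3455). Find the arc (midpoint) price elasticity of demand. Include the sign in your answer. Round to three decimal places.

ΔQ = 3455 − 1773 = 1682; ΔP = 29 − 43.02 = -14.02.
Midpoints: P̄ = 36.01, Q̄ = 2614.0.
ε = (ΔQ/ΔP)(P̄/Q̄) = (1682/-14.02)(36.01/2614.0).

-1.653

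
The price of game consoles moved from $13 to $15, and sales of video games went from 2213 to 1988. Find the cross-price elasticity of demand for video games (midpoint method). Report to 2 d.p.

ΔQ_x = 1988 − 2213 = -225; ΔP_y = 15 − 13 = 2.
Midpoints: P̄_y = 14.00, Q̄_x = 2100.5.
ε_xy = (ΔQ_x/ΔP_y)(P̄_y/Q̄_x) = (-225/2)(14.00/2100.5).

-0.75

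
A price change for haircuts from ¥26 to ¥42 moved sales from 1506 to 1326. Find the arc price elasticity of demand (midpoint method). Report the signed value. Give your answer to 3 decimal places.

ΔQ = 1326 − 1506 = -180; ΔP = 42 − 26 = 16.
Midpoints: P̄ = 34.00, Q̄ = 1416.0.
ε = (ΔQ/ΔP)(P̄/Q̄) = (-180/16)(34.00/1416.0).

-0.270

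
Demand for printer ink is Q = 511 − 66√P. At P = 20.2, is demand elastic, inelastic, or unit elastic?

inelastic

Q = 214.367, dQ/dP = -7.342.
ε = (dQ/dP)(P/Q) ≈ -0.692.
|ε| = 0.69 < 1.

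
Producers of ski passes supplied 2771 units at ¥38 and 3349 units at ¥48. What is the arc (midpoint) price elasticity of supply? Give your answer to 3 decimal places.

ΔQ = 3349 − 2771 = 578; ΔP = 48 − 38 = 10.
Midpoints: P̄ = 43.00, Q̄ = 3060.0.
ε_s = (ΔQ/ΔP)(P̄/Q̄) = (578/10)(43.00/3060.0).

0.812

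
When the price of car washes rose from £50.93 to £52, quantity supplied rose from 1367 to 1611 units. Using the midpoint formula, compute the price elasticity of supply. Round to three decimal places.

7.882

ΔQ = 1611 − 1367 = 244; ΔP = 52 − 50.93 = 1.07.
Midpoints: P̄ = 51.47, Q̄ = 1489.0.
ε_s = (ΔQ/ΔP)(P̄/Q̄) = (244/1.07)(51.47/1489.0).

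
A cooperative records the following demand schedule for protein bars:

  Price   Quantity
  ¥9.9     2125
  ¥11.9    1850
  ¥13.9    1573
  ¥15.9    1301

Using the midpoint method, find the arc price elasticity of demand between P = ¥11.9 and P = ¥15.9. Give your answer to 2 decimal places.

-1.21

At P = 11.9, Q = 1850; at P = 15.9, Q = 1301.
ΔQ = -549, ΔP = 4.0. Midpoints: P̄ = 13.90, Q̄ = 1575.5.
ε = (ΔQ/ΔP)(P̄/Q̄) = (-549/4.0)(13.90/1575.5).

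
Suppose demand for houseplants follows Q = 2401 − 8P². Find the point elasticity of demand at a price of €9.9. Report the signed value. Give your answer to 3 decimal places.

At P = 9.9, Q = 1616.920.
dQ/dP = −16P = -158.400.
ε = (dQ/dP)(P/Q) = (-158.400)(9.9/1616.920).

-0.970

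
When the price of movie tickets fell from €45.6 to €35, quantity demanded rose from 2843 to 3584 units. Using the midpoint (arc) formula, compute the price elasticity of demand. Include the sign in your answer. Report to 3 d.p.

ΔQ = 3584 − 2843 = 741; ΔP = 35 − 45.6 = -10.6.
Midpoints: P̄ = 40.30, Q̄ = 3213.5.
ε = (ΔQ/ΔP)(P̄/Q̄) = (741/-10.6)(40.30/3213.5).

-0.877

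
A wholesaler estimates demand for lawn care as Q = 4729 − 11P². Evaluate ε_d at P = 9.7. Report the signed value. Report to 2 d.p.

-0.56

At P = 9.7, Q = 3694.010.
dQ/dP = −22P = -213.400.
ε = (dQ/dP)(P/Q) = (-213.400)(9.7/3694.010).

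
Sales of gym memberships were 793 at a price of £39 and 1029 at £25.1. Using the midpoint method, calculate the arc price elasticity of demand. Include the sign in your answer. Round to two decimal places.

ΔQ = 1029 − 793 = 236; ΔP = 25.1 − 39 = -13.9.
Midpoints: P̄ = 32.05, Q̄ = 911.0.
ε = (ΔQ/ΔP)(P̄/Q̄) = (236/-13.9)(32.05/911.0).

-0.60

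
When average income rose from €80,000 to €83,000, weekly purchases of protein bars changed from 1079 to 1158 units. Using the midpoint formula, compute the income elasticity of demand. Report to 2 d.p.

ΔQ = 79, ΔI = 3000. Midpoints: Ī = 81,500, Q̄ = 1118.5.
ε_I = (ΔQ/ΔI)(Ī/Q̄) = (79/3000)(81500/1118.5).
ε_I > 0, so the good is normal.

1.92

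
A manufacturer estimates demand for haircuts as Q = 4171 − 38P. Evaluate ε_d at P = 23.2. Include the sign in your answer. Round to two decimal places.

-0.27

At P = 23.2, Q = 3289.400.
dQ/dP = −38.
ε = (dQ/dP)(P/Q) = (-38)(23.2/3289.400).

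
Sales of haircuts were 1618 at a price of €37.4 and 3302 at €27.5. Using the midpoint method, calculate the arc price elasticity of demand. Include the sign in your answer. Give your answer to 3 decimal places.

ΔQ = 3302 − 1618 = 1684; ΔP = 27.5 − 37.4 = -9.9.
Midpoints: P̄ = 32.45, Q̄ = 2460.0.
ε = (ΔQ/ΔP)(P̄/Q̄) = (1684/-9.9)(32.45/2460.0).

-2.244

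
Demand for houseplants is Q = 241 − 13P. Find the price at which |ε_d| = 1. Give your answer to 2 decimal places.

For linear demand Q = a − bP, ε = −bP/(a − bP). |ε| = 1 when bP = a − bP, i.e. P = a/(2b).
P = 241/(2·13) = 241/26 = 9.2692.

9.27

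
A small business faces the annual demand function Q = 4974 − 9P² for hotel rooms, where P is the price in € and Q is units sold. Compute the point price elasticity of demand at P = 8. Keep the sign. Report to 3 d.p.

-0.262

At P = 8, Q = 4398.
dQ/dP = −18P = -144.
ε = (dQ/dP)(P/Q) = (-144)(8/4398).
|ε| < 1, so demand is inelastic at this price.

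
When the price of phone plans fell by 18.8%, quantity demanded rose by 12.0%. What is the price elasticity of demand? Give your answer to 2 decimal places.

-0.64

ε = %ΔQ / %ΔP = (12.0)/(-18.8) = -0.638.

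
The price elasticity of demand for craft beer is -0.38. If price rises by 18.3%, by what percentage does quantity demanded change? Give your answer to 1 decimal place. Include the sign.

-7.0%

%ΔQ ≈ ε × %ΔP = (-0.38)(18.3%) = -6.95%.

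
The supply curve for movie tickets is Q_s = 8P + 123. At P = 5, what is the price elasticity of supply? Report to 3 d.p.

At P = 5, Q_s = 163.
dQ_s/dP = 8.
ε_s = (dQ_s/dP)(P/Q_s) = (8)(5/163).

0.245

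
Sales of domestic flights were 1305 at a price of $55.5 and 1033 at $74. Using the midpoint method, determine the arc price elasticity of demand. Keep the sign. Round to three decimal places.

-0.814

ΔQ = 1033 − 1305 = -272; ΔP = 74 − 55.5 = 18.5.
Midpoints: P̄ = 64.75, Q̄ = 1169.0.
ε = (ΔQ/ΔP)(P̄/Q̄) = (-272/18.5)(64.75/1169.0).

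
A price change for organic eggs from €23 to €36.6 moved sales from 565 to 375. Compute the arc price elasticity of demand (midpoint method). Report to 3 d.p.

-0.886

ΔQ = 375 − 565 = -190; ΔP = 36.6 − 23 = 13.6.
Midpoints: P̄ = 29.80, Q̄ = 470.0.
ε = (ΔQ/ΔP)(P̄/Q̄) = (-190/13.6)(29.80/470.0).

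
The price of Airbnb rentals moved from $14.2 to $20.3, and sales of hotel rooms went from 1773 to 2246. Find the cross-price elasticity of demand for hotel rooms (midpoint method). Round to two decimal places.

ΔQ_x = 2246 − 1773 = 473; ΔP_y = 20.3 − 14.2 = 6.1.
Midpoints: P̄_y = 17.25, Q̄_x = 2009.5.
ε_xy = (ΔQ_x/ΔP_y)(P̄_y/Q̄_x) = (473/6.1)(17.25/2009.5).
ε_xy > 0, so the goods are substitutes.

0.67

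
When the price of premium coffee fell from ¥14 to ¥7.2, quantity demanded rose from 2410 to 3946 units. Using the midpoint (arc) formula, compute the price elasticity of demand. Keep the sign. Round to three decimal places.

-0.753

ΔQ = 3946 − 2410 = 1536; ΔP = 7.2 − 14 = -6.8.
Midpoints: P̄ = 10.60, Q̄ = 3178.0.
ε = (ΔQ/ΔP)(P̄/Q̄) = (1536/-6.8)(10.60/3178.0).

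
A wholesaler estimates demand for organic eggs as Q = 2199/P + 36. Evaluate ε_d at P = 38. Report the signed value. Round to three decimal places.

-0.616

At P = 38, Q = 93.868.
dQ/dP = −2199/P² = -1.523.
ε = (dQ/dP)(P/Q) = (-1.523)(38/93.868).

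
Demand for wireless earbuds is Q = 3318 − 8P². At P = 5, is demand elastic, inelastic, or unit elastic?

inelastic

Q = 3118, dQ/dP = -80.
ε = (dQ/dP)(P/Q) ≈ -0.128.
|ε| = 0.13 < 1.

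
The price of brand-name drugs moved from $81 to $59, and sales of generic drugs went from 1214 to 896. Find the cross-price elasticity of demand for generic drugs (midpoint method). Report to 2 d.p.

ΔQ_x = 896 − 1214 = -318; ΔP_y = 59 − 81 = -22.
Midpoints: P̄_y = 70.00, Q̄_x = 1055.0.
ε_xy = (ΔQ_x/ΔP_y)(P̄_y/Q̄_x) = (-318/-22)(70.00/1055.0).

0.96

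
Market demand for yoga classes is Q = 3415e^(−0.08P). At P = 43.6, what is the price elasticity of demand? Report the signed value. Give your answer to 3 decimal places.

-3.488

At P = 43.6, Q = 104.369.
dQ/dP = −0.08·3415e^(−0.08P) = −0.08Q = -8.350.
ε = (dQ/dP)(P/Q) = (-8.350)(43.6/104.369).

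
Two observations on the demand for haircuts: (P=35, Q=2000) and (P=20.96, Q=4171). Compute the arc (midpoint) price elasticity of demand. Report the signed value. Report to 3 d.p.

ΔQ = 4171 − 2000 = 2171; ΔP = 20.96 − 35 = -14.04.
Midpoints: P̄ = 27.98, Q̄ = 3085.5.
ε = (ΔQ/ΔP)(P̄/Q̄) = (2171/-14.04)(27.98/3085.5).

-1.402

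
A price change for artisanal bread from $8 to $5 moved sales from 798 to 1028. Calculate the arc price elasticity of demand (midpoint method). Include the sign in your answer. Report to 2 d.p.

-0.55

ΔQ = 1028 − 798 = 230; ΔP = 5 − 8 = -3.
Midpoints: P̄ = 6.50, Q̄ = 913.0.
ε = (ΔQ/ΔP)(P̄/Q̄) = (230/-3)(6.50/913.0).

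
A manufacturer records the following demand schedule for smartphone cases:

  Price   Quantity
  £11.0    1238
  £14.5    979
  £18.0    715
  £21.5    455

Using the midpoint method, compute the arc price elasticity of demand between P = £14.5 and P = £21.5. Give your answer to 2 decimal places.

At P = 14.5, Q = 979; at P = 21.5, Q = 455.
ΔQ = -524, ΔP = 7.0. Midpoints: P̄ = 18.00, Q̄ = 717.0.
ε = (ΔQ/ΔP)(P̄/Q̄) = (-524/7.0)(18.00/717.0).

-1.88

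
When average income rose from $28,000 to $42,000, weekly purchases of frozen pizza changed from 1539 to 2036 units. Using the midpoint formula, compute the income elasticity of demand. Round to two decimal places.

0.70

ΔQ = 497, ΔI = 14000. Midpoints: Ī = 35,000, Q̄ = 1787.5.
ε_I = (ΔQ/ΔI)(Ī/Q̄) = (497/14000)(35000/1787.5).
ε_I > 0, so the good is normal.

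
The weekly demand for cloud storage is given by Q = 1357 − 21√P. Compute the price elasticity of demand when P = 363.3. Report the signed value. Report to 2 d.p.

At P = 363.3, Q = 956.731.
dQ/dP = −21/(2√P) = -0.551.
ε = (dQ/dP)(P/Q) = (-0.551)(363.3/956.731).
|ε| < 1, so demand is inelastic at this price.

-0.21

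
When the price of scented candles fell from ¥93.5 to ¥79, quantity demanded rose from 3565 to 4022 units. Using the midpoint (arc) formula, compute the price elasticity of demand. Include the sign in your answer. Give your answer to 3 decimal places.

ΔQ = 4022 − 3565 = 457; ΔP = 79 − 93.5 = -14.5.
Midpoints: P̄ = 86.25, Q̄ = 3793.5.
ε = (ΔQ/ΔP)(P̄/Q̄) = (457/-14.5)(86.25/3793.5).

-0.717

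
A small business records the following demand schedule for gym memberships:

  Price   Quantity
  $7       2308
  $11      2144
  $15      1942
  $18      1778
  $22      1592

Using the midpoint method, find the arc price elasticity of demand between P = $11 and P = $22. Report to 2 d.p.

At P = 11, Q = 2144; at P = 22, Q = 1592.
ΔQ = -552, ΔP = 11. Midpoints: P̄ = 16.50, Q̄ = 1868.0.
ε = (ΔQ/ΔP)(P̄/Q̄) = (-552/11)(16.50/1868.0).

-0.44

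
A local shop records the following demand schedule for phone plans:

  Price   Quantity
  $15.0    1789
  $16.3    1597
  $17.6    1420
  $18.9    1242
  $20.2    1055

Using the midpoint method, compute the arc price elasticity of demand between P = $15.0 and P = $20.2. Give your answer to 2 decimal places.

At P = 15.0, Q = 1789; at P = 20.2, Q = 1055.
ΔQ = -734, ΔP = 5.2. Midpoints: P̄ = 17.60, Q̄ = 1422.0.
ε = (ΔQ/ΔP)(P̄/Q̄) = (-734/5.2)(17.60/1422.0).

-1.75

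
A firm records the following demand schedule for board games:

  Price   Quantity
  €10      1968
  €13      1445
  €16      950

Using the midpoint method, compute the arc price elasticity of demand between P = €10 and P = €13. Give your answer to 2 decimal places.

At P = 10, Q = 1968; at P = 13, Q = 1445.
ΔQ = -523, ΔP = 3. Midpoints: P̄ = 11.50, Q̄ = 1706.5.
ε = (ΔQ/ΔP)(P̄/Q̄) = (-523/3)(11.50/1706.5).

-1.17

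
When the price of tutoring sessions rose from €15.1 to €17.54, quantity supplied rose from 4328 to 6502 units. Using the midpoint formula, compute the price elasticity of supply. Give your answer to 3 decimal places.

2.685

ΔQ = 6502 − 4328 = 2174; ΔP = 17.54 − 15.1 = 2.44.
Midpoints: P̄ = 16.32, Q̄ = 5415.0.
ε_s = (ΔQ/ΔP)(P̄/Q̄) = (2174/2.44)(16.32/5415.0).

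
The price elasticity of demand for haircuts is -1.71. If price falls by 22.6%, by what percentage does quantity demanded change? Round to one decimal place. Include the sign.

38.6%

%ΔQ ≈ ε × %ΔP = (-1.71)(-22.6%) = 38.65%.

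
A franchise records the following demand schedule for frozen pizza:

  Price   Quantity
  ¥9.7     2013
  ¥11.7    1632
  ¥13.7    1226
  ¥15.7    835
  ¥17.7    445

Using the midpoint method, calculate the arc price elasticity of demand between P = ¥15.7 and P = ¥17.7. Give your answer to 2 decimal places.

At P = 15.7, Q = 835; at P = 17.7, Q = 445.
ΔQ = -390, ΔP = 2.0. Midpoints: P̄ = 16.70, Q̄ = 640.0.
ε = (ΔQ/ΔP)(P̄/Q̄) = (-390/2.0)(16.70/640.0).

-5.09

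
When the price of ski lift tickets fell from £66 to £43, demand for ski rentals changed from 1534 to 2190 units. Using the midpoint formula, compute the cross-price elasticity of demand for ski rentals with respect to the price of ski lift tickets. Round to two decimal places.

-0.83

ΔQ_x = 2190 − 1534 = 656; ΔP_y = 43 − 66 = -23.
Midpoints: P̄_y = 54.50, Q̄_x = 1862.0.
ε_xy = (ΔQ_x/ΔP_y)(P̄_y/Q̄_x) = (656/-23)(54.50/1862.0).
ε_xy < 0, so the goods are complements.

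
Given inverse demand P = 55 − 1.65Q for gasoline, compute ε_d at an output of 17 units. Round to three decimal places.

-0.961

At Q = 17, P = 55 − 1.65(17) = 26.95.
dP/dQ = −1.65, so dQ/dP = 1/(−1.65) = -0.606.
ε = (dQ/dP)(P/Q) = (-0.606)(26.95/17).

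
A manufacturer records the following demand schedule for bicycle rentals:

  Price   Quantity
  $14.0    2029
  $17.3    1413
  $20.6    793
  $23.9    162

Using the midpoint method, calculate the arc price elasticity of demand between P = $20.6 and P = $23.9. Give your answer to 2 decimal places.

-8.91

At P = 20.6, Q = 793; at P = 23.9, Q = 162.
ΔQ = -631, ΔP = 3.3. Midpoints: P̄ = 22.25, Q̄ = 477.5.
ε = (ΔQ/ΔP)(P̄/Q̄) = (-631/3.3)(22.25/477.5).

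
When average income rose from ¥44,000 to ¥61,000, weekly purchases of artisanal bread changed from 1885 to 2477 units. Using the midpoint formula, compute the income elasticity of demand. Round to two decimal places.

ΔQ = 592, ΔI = 17000. Midpoints: Ī = 52,500, Q̄ = 2181.0.
ε_I = (ΔQ/ΔI)(Ī/Q̄) = (592/17000)(52500/2181.0).

0.84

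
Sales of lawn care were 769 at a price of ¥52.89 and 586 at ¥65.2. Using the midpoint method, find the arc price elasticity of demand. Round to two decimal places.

-1.30

ΔQ = 586 − 769 = -183; ΔP = 65.2 − 52.89 = 12.31.
Midpoints: P̄ = 59.05, Q̄ = 677.5.
ε = (ΔQ/ΔP)(P̄/Q̄) = (-183/12.31)(59.05/677.5).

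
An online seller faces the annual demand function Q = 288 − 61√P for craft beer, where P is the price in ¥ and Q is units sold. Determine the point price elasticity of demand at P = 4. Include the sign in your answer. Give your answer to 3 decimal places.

At P = 4, Q = 166.
dQ/dP = −61/(2√P) = -15.250.
ε = (dQ/dP)(P/Q) = (-15.250)(4/166).
|ε| < 1, so demand is inelastic at this price.

-0.367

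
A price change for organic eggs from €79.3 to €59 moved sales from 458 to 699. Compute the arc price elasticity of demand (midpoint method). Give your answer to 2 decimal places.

ΔQ = 699 − 458 = 241; ΔP = 59 − 79.3 = -20.3.
Midpoints: P̄ = 69.15, Q̄ = 578.5.
ε = (ΔQ/ΔP)(P̄/Q̄) = (241/-20.3)(69.15/578.5).

-1.42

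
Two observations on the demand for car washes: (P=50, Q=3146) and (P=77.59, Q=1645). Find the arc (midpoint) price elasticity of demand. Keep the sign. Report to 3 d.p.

ΔQ = 1645 − 3146 = -1501; ΔP = 77.59 − 50 = 27.59.
Midpoints: P̄ = 63.80, Q̄ = 2395.5.
ε = (ΔQ/ΔP)(P̄/Q̄) = (-1501/27.59)(63.80/2395.5).

-1.449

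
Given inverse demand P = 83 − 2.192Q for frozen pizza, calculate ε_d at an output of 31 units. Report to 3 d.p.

-0.221

At Q = 31, P = 83 − 2.192(31) = 15.05.
dP/dQ = −2.192, so dQ/dP = 1/(−2.192) = -0.456.
ε = (dQ/dP)(P/Q) = (-0.456)(15.05/31).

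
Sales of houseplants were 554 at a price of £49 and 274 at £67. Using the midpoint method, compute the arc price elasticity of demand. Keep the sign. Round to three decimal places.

ΔQ = 274 − 554 = -280; ΔP = 67 − 49 = 18.
Midpoints: P̄ = 58.00, Q̄ = 414.0.
ε = (ΔQ/ΔP)(P̄/Q̄) = (-280/18)(58.00/414.0).

-2.179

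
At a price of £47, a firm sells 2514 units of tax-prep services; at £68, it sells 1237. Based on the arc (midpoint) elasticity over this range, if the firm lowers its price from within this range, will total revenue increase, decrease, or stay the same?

increase

Arc ε = (-1277/21)(57.50/1875.5) ≈ -1.864.
|ε| = 1.86 > 1, so demand is elastic. A price cut therefore raises total revenue.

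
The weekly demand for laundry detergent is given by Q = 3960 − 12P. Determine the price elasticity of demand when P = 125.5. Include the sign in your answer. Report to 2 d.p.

-0.61

At P = 125.5, Q = 2454.
dQ/dP = −12.
ε = (dQ/dP)(P/Q) = (-12)(125.5/2454).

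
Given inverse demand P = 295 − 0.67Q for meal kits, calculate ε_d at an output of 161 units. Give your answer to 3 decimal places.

At Q = 161, P = 295 − 0.67(161) = 187.13.
dP/dQ = −0.67, so dQ/dP = 1/(−0.67) = -1.493.
ε = (dQ/dP)(P/Q) = (-1.493)(187.13/161).

-1.735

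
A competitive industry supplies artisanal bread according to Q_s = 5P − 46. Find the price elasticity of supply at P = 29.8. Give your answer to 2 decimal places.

1.45

At P = 29.8, Q_s = 103.
dQ_s/dP = 5.
ε_s = (dQ_s/dP)(P/Q_s) = (5)(29.8/103).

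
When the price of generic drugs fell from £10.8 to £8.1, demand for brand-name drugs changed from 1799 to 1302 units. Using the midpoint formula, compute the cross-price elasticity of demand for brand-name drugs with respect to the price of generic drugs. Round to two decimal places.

ΔQ_x = 1302 − 1799 = -497; ΔP_y = 8.1 − 10.8 = -2.7.
Midpoints: P̄_y = 9.45, Q̄_x = 1550.5.
ε_xy = (ΔQ_x/ΔP_y)(P̄_y/Q̄_x) = (-497/-2.7)(9.45/1550.5).
ε_xy > 0, so the goods are substitutes.

1.12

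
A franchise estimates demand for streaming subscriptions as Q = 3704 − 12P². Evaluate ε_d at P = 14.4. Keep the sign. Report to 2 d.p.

At P = 14.4, Q = 1215.680.
dQ/dP = −24P = -345.600.
ε = (dQ/dP)(P/Q) = (-345.600)(14.4/1215.680).
|ε| > 1, so demand is elastic at this price.

-4.09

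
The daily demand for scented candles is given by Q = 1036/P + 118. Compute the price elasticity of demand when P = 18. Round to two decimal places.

At P = 18, Q = 175.556.
dQ/dP = −1036/P² = -3.198.
ε = (dQ/dP)(P/Q) = (-3.198)(18/175.556).

-0.33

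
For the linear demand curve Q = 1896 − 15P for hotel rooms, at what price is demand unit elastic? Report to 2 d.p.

63.20

For linear demand Q = a − bP, ε = −bP/(a − bP). |ε| = 1 when bP = a − bP, i.e. P = a/(2b).
P = 1896/(2·15) = 1896/30 = 63.2000.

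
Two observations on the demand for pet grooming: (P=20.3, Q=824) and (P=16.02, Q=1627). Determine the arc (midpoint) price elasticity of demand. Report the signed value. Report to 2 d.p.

-2.78

ΔQ = 1627 − 824 = 803; ΔP = 16.02 − 20.3 = -4.28.
Midpoints: P̄ = 18.16, Q̄ = 1225.5.
ε = (ΔQ/ΔP)(P̄/Q̄) = (803/-4.28)(18.16/1225.5).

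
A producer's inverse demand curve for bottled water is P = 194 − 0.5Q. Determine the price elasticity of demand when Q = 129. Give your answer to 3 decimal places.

At Q = 129, P = 194 − 0.5(129) = 129.50.
dP/dQ = −0.5, so dQ/dP = 1/(−0.5) = -2.000.
ε = (dQ/dP)(P/Q) = (-2.000)(129.50/129).

-2.008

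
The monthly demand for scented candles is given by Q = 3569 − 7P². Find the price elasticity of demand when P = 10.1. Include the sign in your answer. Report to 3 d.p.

At P = 10.1, Q = 2854.930.
dQ/dP = −14P = -141.400.
ε = (dQ/dP)(P/Q) = (-141.400)(10.1/2854.930).

-0.500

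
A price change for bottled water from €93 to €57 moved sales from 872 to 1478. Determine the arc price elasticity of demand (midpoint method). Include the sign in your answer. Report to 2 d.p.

-1.07

ΔQ = 1478 − 872 = 606; ΔP = 57 − 93 = -36.
Midpoints: P̄ = 75.00, Q̄ = 1175.0.
ε = (ΔQ/ΔP)(P̄/Q̄) = (606/-36)(75.00/1175.0).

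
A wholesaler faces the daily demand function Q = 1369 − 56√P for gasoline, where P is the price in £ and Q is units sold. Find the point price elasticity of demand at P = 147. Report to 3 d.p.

-0.492

At P = 147, Q = 690.036.
dQ/dP = −56/(2√P) = -2.309.
ε = (dQ/dP)(P/Q) = (-2.309)(147/690.036).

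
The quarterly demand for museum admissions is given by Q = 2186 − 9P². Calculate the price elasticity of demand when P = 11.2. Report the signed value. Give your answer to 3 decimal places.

At P = 11.2, Q = 1057.040.
dQ/dP = −18P = -201.600.
ε = (dQ/dP)(P/Q) = (-201.600)(11.2/1057.040).

-2.136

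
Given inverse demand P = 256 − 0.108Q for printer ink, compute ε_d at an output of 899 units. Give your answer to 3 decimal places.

At Q = 899, P = 256 − 0.108(899) = 158.91.
dP/dQ = −0.108, so dQ/dP = 1/(−0.108) = -9.259.
ε = (dQ/dP)(P/Q) = (-9.259)(158.91/899).

-1.637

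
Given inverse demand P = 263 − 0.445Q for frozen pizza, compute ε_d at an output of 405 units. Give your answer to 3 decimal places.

At Q = 405, P = 263 − 0.445(405) = 82.78.
dP/dQ = −0.445, so dQ/dP = 1/(−0.445) = -2.247.
ε = (dQ/dP)(P/Q) = (-2.247)(82.78/405).

-0.459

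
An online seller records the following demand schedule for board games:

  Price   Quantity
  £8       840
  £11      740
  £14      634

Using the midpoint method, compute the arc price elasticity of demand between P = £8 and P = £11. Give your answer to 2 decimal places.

-0.40

At P = 8, Q = 840; at P = 11, Q = 740.
ΔQ = -100, ΔP = 3. Midpoints: P̄ = 9.50, Q̄ = 790.0.
ε = (ΔQ/ΔP)(P̄/Q̄) = (-100/3)(9.50/790.0).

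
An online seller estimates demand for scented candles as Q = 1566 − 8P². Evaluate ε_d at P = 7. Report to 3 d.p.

At P = 7, Q = 1174.
dQ/dP = −16P = -112.
ε = (dQ/dP)(P/Q) = (-112)(7/1174).

-0.668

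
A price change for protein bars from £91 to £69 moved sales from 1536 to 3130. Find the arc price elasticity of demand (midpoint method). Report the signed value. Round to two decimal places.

ΔQ = 3130 − 1536 = 1594; ΔP = 69 − 91 = -22.
Midpoints: P̄ = 80.00, Q̄ = 2333.0.
ε = (ΔQ/ΔP)(P̄/Q̄) = (1594/-22)(80.00/2333.0).

-2.48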